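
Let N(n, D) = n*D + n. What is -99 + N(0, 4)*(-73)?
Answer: -99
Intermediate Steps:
N(n, D) = n + D*n (N(n, D) = D*n + n = n + D*n)
-99 + N(0, 4)*(-73) = -99 + (0*(1 + 4))*(-73) = -99 + (0*5)*(-73) = -99 + 0*(-73) = -99 + 0 = -99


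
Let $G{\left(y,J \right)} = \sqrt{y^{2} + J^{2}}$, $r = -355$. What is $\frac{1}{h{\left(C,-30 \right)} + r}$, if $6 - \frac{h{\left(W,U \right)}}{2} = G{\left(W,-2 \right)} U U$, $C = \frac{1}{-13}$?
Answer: $\frac{57967}{2173597319} - \frac{23400 \sqrt{677}}{2173597319} \approx -0.00025344$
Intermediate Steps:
$C = - \frac{1}{13} \approx -0.076923$
$G{\left(y,J \right)} = \sqrt{J^{2} + y^{2}}$
$h{\left(W,U \right)} = 12 - 2 U^{2} \sqrt{4 + W^{2}}$ ($h{\left(W,U \right)} = 12 - 2 \sqrt{\left(-2\right)^{2} + W^{2}} U U = 12 - 2 \sqrt{4 + W^{2}} U U = 12 - 2 U \sqrt{4 + W^{2}} U = 12 - 2 U^{2} \sqrt{4 + W^{2}}$)
$\frac{1}{h{\left(C,-30 \right)} + r} = \frac{1}{\left(12 - 2 \left(-30\right)^{2} \sqrt{4 + \left(- \frac{1}{13}\right)^{2}}\right) - 355} = \frac{1}{\left(12 - 1800 \sqrt{4 + \frac{1}{169}}\right) - 355} = \frac{1}{\left(12 - 1800 \sqrt{\frac{677}{169}}\right) - 355} = \frac{1}{\left(12 - 1800 \frac{\sqrt{677}}{13}\right) - 355} = \frac{1}{\left(12 - \frac{1800 \sqrt{677}}{13}\right) - 355} = \frac{1}{-343 - \frac{1800 \sqrt{677}}{13}}$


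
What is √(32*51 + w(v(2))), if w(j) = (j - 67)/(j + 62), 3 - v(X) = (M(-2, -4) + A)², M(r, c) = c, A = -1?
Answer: √651910/20 ≈ 40.370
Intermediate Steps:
v(X) = -22 (v(X) = 3 - (-4 - 1)² = 3 - 1*(-5)² = 3 - 1*25 = 3 - 25 = -22)
w(j) = (-67 + j)/(62 + j)
√(32*51 + w(v(2))) = √(32*51 + (-67 - 22)/(62 - 22)) = √(1632 - 89/40) = √(65191/40) = √651910/20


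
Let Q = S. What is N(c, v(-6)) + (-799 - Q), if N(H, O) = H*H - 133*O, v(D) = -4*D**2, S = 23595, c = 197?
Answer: 33567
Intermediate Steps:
N(H, O) = H**2 - 133*O
Q = 23595
N(c, v(-6)) + (-799 - Q) = (197**2 - (-532)*(-6)**2) + (-799 - 1*23595) = (38809 - (-532)*36) + (-799 - 23595) = (38809 - 133*(-144)) - 24394 = (38809 + 19152) - 24394 = 57961 - 24394 = 33567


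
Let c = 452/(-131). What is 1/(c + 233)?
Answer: 131/30071 ≈ 0.0043564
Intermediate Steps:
c = -452/131 (c = 452*(-1/131) = -452/131 ≈ -3.4504)
1/(c + 233) = 1/(-452/131 + 233) = 1/(30071/131) = 131/30071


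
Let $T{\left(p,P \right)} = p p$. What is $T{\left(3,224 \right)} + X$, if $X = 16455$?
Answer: $16464$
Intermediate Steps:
$T{\left(p,P \right)} = p^{2}$
$T{\left(3,224 \right)} + X = 3^{2} + 16455 = 9 + 16455 = 16464$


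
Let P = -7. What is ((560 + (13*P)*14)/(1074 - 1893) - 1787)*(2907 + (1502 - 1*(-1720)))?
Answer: -142313337/13 ≈ -1.0947e+7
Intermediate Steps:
((560 + (13*P)*14)/(1074 - 1893) - 1787)*(2907 + (1502 - 1*(-1720))) = ((560 + (13*(-7))*14)/(1074 - 1893) - 1787)*(2907 + (1502 - 1*(-1720))) = ((560 - 91*14)/(-819) - 1787)*(2907 + (1502 + 1720)) = ((560 - 1274)*(-1/819) - 1787)*(2907 + 3222) = (-714*(-1/819) - 1787)*6129 = (34/39 - 1787)*6129 = -69659/39*6129 = -142313337/13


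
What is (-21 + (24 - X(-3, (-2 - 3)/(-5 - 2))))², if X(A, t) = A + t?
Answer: 1369/49 ≈ 27.939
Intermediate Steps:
(-21 + (24 - X(-3, (-2 - 3)/(-5 - 2))))² = (-21 + (24 - (-3 + (-2 - 3)/(-5 - 2))))² = (-21 + (24 - (-3 - 5/(-7))))² = (-21 + (24 - (-3 - 5*(-⅐))))² = (-21 + (24 - (-3 + 5/7)))² = (-21 + (24 - 1*(-16/7)))² = (-21 + (24 + 16/7))² = (-21 + 184/7)² = (37/7)² = 1369/49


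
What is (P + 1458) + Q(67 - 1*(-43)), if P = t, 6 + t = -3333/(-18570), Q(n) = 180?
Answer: 10103191/6190 ≈ 1632.2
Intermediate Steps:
t = -36029/6190 (t = -6 - 3333/(-18570) = -6 - 3333*(-1/18570) = -6 + 1111/6190 = -36029/6190 ≈ -5.8205)
P = -36029/6190 ≈ -5.8205
(P + 1458) + Q(67 - 1*(-43)) = (-36029/6190 + 1458) + 180 = 8988991/6190 + 180 = 10103191/6190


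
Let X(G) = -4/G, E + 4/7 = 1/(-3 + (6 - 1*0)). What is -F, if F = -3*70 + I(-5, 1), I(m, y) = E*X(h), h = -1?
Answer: 4430/21 ≈ 210.95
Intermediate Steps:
E = -5/21 (E = -4/7 + 1/(-3 + (6 - 1*0)) = -4/7 + 1/(-3 + (6 + 0)) = -4/7 + 1/(-3 + 6) = -4/7 + 1/3 = -4/7 + ⅓ = -5/21 ≈ -0.23810)
I(m, y) = -20/21 (I(m, y) = -(-20)/(21*(-1)) = -(-20)*(-1)/21 = -5/21*4 = -20/21)
F = -4430/21 (F = -3*70 - 20/21 = -210 - 20/21 = -4430/21 ≈ -210.95)
-F = -1*(-4430/21) = 4430/21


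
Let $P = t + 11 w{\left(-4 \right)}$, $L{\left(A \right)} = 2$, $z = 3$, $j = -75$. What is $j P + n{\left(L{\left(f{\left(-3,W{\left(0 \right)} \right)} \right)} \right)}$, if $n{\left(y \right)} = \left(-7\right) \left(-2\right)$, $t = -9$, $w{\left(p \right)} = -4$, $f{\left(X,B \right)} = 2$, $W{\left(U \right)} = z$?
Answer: $3989$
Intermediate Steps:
$W{\left(U \right)} = 3$
$n{\left(y \right)} = 14$
$P = -53$ ($P = -9 + 11 \left(-4\right) = -9 - 44 = -53$)
$j P + n{\left(L{\left(f{\left(-3,W{\left(0 \right)} \right)} \right)} \right)} = \left(-75\right) \left(-53\right) + 14 = 3975 + 14 = 3989$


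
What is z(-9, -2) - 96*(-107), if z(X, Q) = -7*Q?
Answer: 10286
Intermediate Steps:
z(-9, -2) - 96*(-107) = -7*(-2) - 96*(-107) = 14 + 10272 = 10286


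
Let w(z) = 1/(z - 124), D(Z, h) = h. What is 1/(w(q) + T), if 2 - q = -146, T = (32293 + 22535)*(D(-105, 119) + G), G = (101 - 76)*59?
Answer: 24/2097499969 ≈ 1.1442e-8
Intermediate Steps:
G = 1475 (G = 25*59 = 1475)
T = 87395832 (T = (32293 + 22535)*(119 + 1475) = 54828*1594 = 87395832)
q = 148 (q = 2 - 1*(-146) = 2 + 146 = 148)
w(z) = 1/(-124 + z)
1/(w(q) + T) = 1/(1/(-124 + 148) + 87395832) = 1/(1/24 + 87395832) = 1/(2097499969/24) = 24/2097499969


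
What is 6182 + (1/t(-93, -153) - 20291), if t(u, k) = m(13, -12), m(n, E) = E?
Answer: -169309/12 ≈ -14109.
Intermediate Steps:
t(u, k) = -12
6182 + (1/t(-93, -153) - 20291) = 6182 + (1/(-12) - 20291) = 6182 + (-1/12 - 20291) = 6182 - 243493/12 = -169309/12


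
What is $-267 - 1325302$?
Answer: $-1325569$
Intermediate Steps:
$-267 - 1325302 = -1325569$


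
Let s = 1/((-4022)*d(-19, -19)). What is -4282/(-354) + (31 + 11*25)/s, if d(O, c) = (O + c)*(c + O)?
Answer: -314560328275/177 ≈ -1.7772e+9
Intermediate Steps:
d(O, c) = (O + c)**2 (d(O, c) = (O + c)*(O + c) = (O + c)**2)
s = -1/5807768 (s = 1/((-4022)*((-19 - 19)**2)) = -1/(4022*((-38)**2)) = -1/4022/1444 = -1/4022*1/1444 = -1/5807768 ≈ -1.7218e-7)
-4282/(-354) + (31 + 11*25)/s = -4282/(-354) + (31 + 11*25)/(-1/5807768) = -4282*(-1/354) + (31 + 275)*(-5807768) = 2141/177 + 306*(-5807768) = 2141/177 - 1777177008 = -314560328275/177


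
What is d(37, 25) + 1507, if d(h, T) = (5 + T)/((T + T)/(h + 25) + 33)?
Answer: 790133/524 ≈ 1507.9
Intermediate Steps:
d(h, T) = (5 + T)/(33 + 2*T/(25 + h)) (d(h, T) = (5 + T)/((2*T)/(25 + h) + 33) = (5 + T)/(2*T/(25 + h) + 33) = (5 + T)/(33 + 2*T/(25 + h)))
d(37, 25) + 1507 = (125 + 5*37 + 25*25 + 25*37)/(825 + 2*25 + 33*37) + 1507 = (125 + 185 + 625 + 925)/(825 + 50 + 1221) + 1507 = 1860/2096 + 1507 = (1/2096)*1860 + 1507 = 465/524 + 1507 = 790133/524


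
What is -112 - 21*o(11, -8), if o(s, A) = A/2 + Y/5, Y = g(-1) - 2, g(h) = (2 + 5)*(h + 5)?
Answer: -686/5 ≈ -137.20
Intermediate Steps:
g(h) = 35 + 7*h (g(h) = 7*(5 + h) = 35 + 7*h)
Y = 26 (Y = (35 + 7*(-1)) - 2 = (35 - 7) - 2 = 28 - 2 = 26)
o(s, A) = 26/5 + A/2 (o(s, A) = A/2 + 26/5 = 26/5 + A/2)
-112 - 21*o(11, -8) = -112 - 21*(26/5 + (½)*(-8)) = -112 - 21*(26/5 - 4) = -112 - 21*6/5 = -112 - 126/5 = -686/5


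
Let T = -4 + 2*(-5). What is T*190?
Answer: -2660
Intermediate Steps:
T = -14 (T = -4 - 10 = -14)
T*190 = -14*190 = -2660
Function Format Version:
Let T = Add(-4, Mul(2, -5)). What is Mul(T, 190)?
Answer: -2660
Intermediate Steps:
T = -14 (T = Add(-4, -10) = -14)
Mul(T, 190) = Mul(-14, 190) = -2660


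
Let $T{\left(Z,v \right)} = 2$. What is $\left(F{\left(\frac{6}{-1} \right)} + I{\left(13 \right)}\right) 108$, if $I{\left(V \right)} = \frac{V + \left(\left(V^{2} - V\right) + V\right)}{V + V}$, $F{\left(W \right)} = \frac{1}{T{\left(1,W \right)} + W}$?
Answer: $729$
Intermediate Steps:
$F{\left(W \right)} = \frac{1}{2 + W}$
$I{\left(V \right)} = \frac{V + V^{2}}{2 V}$
$\left(F{\left(\frac{6}{-1} \right)} + I{\left(13 \right)}\right) 108 = \left(\frac{1}{2 + \frac{6}{-1}} + \left(\frac{1}{2} + \frac{1}{2} \cdot 13\right)\right) 108 = \left(\frac{1}{2 + 6 \left(-1\right)} + \left(\frac{1}{2} + \frac{13}{2}\right)\right) 108 = \left(\frac{1}{2 - 6} + 7\right) 108 = \left(\frac{1}{-4} + 7\right) 108 = \left(- \frac{1}{4} + 7\right) 108 = \frac{27}{4} \cdot 108 = 729$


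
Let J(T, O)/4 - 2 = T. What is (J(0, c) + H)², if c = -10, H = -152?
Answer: 20736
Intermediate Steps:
J(T, O) = 8 + 4*T
(J(0, c) + H)² = ((8 + 4*0) - 152)² = ((8 + 0) - 152)² = (8 - 152)² = (-144)² = 20736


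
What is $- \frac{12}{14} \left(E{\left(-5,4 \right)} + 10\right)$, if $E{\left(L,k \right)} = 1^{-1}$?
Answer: $- \frac{66}{7} \approx -9.4286$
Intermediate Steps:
$E{\left(L,k \right)} = 1$
$- \frac{12}{14} \left(E{\left(-5,4 \right)} + 10\right) = - \frac{12}{14} \left(1 + 10\right) = \left(-12\right) \frac{1}{14} \cdot 11 = \left(- \frac{6}{7}\right) 11 = - \frac{66}{7}$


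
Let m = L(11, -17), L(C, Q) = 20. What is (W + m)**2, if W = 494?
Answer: 264196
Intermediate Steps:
m = 20
(W + m)**2 = (494 + 20)**2 = 514**2 = 264196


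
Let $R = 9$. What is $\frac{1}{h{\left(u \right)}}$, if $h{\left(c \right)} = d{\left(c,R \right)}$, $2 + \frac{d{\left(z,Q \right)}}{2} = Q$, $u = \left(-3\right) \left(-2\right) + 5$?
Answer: $\frac{1}{14} \approx 0.071429$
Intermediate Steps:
$u = 11$ ($u = 6 + 5 = 11$)
$d{\left(z,Q \right)} = -4 + 2 Q$
$h{\left(c \right)} = 14$ ($h{\left(c \right)} = -4 + 2 \cdot 9 = -4 + 18 = 14$)
$\frac{1}{h{\left(u \right)}} = \frac{1}{14}$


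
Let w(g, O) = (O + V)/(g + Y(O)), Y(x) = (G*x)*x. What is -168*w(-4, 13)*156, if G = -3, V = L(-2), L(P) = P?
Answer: 41184/73 ≈ 564.16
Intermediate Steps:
V = -2
Y(x) = -3*x² (Y(x) = (-3*x)*x = -3*x²)
w(g, O) = (-2 + O)/(g - 3*O²) (w(g, O) = (O - 2)/(g - 3*O²) = (-2 + O)/(g - 3*O²))
-168*w(-4, 13)*156 = -168*(2 - 1*13)/(-1*(-4) + 3*13²)*156 = -168*(2 - 13)/(4 + 3*169)*156 = -168*(-11)/(4 + 507)*156 = -168*(-11)/511*156 = -24*(-11)/73*156 = -168*(-11/511)*156 = (264/73)*156 = 41184/73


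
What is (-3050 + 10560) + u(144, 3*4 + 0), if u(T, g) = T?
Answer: 7654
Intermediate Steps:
(-3050 + 10560) + u(144, 3*4 + 0) = (-3050 + 10560) + 144 = 7510 + 144 = 7654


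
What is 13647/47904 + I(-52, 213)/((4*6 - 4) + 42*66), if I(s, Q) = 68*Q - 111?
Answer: 30276109/5572832 ≈ 5.4328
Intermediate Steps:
I(s, Q) = -111 + 68*Q
13647/47904 + I(-52, 213)/((4*6 - 4) + 42*66) = 13647/47904 + (-111 + 68*213)/((4*6 - 4) + 42*66) = 13647*(1/47904) + (-111 + 14484)/((24 - 4) + 2772) = 4549/15968 + 14373/(20 + 2772) = 4549/15968 + 14373/2792 = 30276109/5572832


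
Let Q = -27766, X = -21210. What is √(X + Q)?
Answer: 4*I*√3061 ≈ 221.31*I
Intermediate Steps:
√(X + Q) = √(-21210 - 27766) = √(-48976) = 4*I*√3061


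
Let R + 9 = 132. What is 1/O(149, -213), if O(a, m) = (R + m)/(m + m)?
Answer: 71/15 ≈ 4.7333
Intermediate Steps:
R = 123 (R = -9 + 132 = 123)
O(a, m) = (123 + m)/(2*m) (O(a, m) = (123 + m)/(m + m) = (123 + m)/((2*m)) = (123 + m)*(1/(2*m)) = (123 + m)/(2*m))
1/O(149, -213) = 1/((½)*(123 - 213)/(-213)) = 1/((½)*(-1/213)*(-90)) = 1/(15/71) = 71/15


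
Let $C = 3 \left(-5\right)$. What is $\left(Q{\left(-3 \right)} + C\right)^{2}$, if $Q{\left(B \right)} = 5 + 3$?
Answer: $49$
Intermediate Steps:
$Q{\left(B \right)} = 8$
$C = -15$
$\left(Q{\left(-3 \right)} + C\right)^{2} = \left(8 - 15\right)^{2} = \left(-7\right)^{2} = 49$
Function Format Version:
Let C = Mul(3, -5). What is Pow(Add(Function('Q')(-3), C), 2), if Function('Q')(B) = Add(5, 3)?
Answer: 49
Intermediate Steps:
Function('Q')(B) = 8
C = -15
Pow(Add(Function('Q')(-3), C), 2) = Pow(Add(8, -15), 2) = Pow(-7, 2) = 49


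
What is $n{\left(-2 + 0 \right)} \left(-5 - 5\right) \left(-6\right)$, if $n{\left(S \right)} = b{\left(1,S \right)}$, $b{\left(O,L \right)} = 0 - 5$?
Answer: $-300$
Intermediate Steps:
$b{\left(O,L \right)} = -5$
$n{\left(S \right)} = -5$
$n{\left(-2 + 0 \right)} \left(-5 - 5\right) \left(-6\right) = - 5 \left(-5 - 5\right) \left(-6\right) = \left(-5\right) \left(-10\right) \left(-6\right) = 50 \left(-6\right) = -300$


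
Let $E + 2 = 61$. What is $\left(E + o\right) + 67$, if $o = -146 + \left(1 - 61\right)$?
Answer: $-80$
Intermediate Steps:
$o = -206$ ($o = -146 - 60 = -206$)
$E = 59$ ($E = -2 + 61 = 59$)
$\left(E + o\right) + 67 = \left(59 - 206\right) + 67 = -147 + 67 = -80$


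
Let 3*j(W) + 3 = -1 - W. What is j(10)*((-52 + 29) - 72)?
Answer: 1330/3 ≈ 443.33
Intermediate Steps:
j(W) = -4/3 - W/3 (j(W) = -1 + (-1 - W)/3 = -1 + (-⅓ - W/3) = -4/3 - W/3)
j(10)*((-52 + 29) - 72) = (-4/3 - ⅓*10)*((-52 + 29) - 72) = (-4/3 - 10/3)*(-23 - 72) = -14/3*(-95) = 1330/3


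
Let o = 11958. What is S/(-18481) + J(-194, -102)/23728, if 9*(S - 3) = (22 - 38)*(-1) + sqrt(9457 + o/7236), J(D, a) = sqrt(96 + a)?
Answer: -43/166329 - sqrt(1528556090)/66864258 + I*sqrt(6)/23728 ≈ -0.00084324 + 0.00010323*I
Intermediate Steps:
S = 43/9 + sqrt(1528556090)/3618 (S = 3 + ((22 - 38)*(-1) + sqrt(9457 + 11958/7236))/9 = 3 + (-16*(-1) + sqrt(9457 + 11958*(1/7236)))/9 = 3 + (16 + sqrt(9457 + 1993/1206))/9 = 3 + (16 + sqrt(11407135/1206))/9 = 3 + (16 + sqrt(1528556090)/402)/9 = 3 + (16/9 + sqrt(1528556090)/3618) = 43/9 + sqrt(1528556090)/3618 ≈ 15.584)
S/(-18481) + J(-194, -102)/23728 = (43/9 + sqrt(1528556090)/3618)/(-18481) + sqrt(96 - 102)/23728 = (43/9 + sqrt(1528556090)/3618)*(-1/18481) + sqrt(-6)*(1/23728) = (-43/166329 - sqrt(1528556090)/66864258) + (I*sqrt(6))*(1/23728) = (-43/166329 - sqrt(1528556090)/66864258) + I*sqrt(6)/23728 = -43/166329 - sqrt(1528556090)/66864258 + I*sqrt(6)/23728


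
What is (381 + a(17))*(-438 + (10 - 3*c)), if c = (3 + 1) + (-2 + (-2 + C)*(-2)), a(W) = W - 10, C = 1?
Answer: -170720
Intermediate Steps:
a(W) = -10 + W
c = 4 (c = (3 + 1) + (-2 + (-2 + 1)*(-2)) = 4 + (-2 - 1*(-2)) = 4 + (-2 + 2) = 4 + 0 = 4)
(381 + a(17))*(-438 + (10 - 3*c)) = (381 + (-10 + 17))*(-438 + (10 - 3*4)) = (381 + 7)*(-438 + (10 - 12)) = 388*(-438 - 2) = 388*(-440) = -170720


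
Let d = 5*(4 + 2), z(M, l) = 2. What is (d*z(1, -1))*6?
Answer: 360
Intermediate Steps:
d = 30 (d = 5*6 = 30)
(d*z(1, -1))*6 = (30*2)*6 = 60*6 = 360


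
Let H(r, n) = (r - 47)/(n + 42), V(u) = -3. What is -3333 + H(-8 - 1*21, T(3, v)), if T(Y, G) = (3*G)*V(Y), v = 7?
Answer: -69917/21 ≈ -3329.4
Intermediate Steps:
T(Y, G) = -9*G (T(Y, G) = (3*G)*(-3) = -9*G)
H(r, n) = (-47 + r)/(42 + n)
-3333 + H(-8 - 1*21, T(3, v)) = -3333 + (-47 + (-8 - 1*21))/(42 - 9*7) = -3333 + (-47 + (-8 - 21))/(42 - 63) = -3333 + (-47 - 29)/(-21) = -3333 - 1/21*(-76) = -3333 + 76/21 = -69917/21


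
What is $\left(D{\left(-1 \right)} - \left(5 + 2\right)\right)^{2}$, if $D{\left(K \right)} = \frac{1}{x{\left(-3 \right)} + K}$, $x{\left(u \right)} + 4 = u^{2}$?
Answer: $\frac{729}{16} \approx 45.563$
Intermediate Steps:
$x{\left(u \right)} = -4 + u^{2}$
$D{\left(K \right)} = \frac{1}{5 + K}$ ($D{\left(K \right)} = \frac{1}{\left(-4 + \left(-3\right)^{2}\right) + K} = \frac{1}{\left(-4 + 9\right) + K} = \frac{1}{5 + K}$)
$\left(D{\left(-1 \right)} - \left(5 + 2\right)\right)^{2} = \left(\frac{1}{5 - 1} - \left(5 + 2\right)\right)^{2} = \left(\frac{1}{4} - 7\right)^{2} = \left(- \frac{27}{4}\right)^{2} = \frac{729}{16}$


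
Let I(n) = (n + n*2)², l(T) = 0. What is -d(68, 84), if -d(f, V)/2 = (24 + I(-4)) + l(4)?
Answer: 336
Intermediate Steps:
I(n) = 9*n² (I(n) = (n + 2*n)² = (3*n)² = 9*n²)
d(f, V) = -336 (d(f, V) = -2*((24 + 9*(-4)²) + 0) = -2*((24 + 9*16) + 0) = -2*((24 + 144) + 0) = -2*(168 + 0) = -2*168 = -336)
-d(68, 84) = -1*(-336) = 336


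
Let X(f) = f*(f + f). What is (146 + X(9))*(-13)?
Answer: -4004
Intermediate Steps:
X(f) = 2*f**2 (X(f) = f*(2*f) = 2*f**2)
(146 + X(9))*(-13) = (146 + 2*9**2)*(-13) = (146 + 2*81)*(-13) = (146 + 162)*(-13) = 308*(-13) = -4004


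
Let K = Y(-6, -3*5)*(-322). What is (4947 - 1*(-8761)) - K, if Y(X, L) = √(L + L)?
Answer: 13708 + 322*I*√30 ≈ 13708.0 + 1763.7*I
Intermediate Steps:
Y(X, L) = √2*√L (Y(X, L) = √(2*L) = √2*√L)
K = -322*I*√30 (K = (√2*√(-3*5))*(-322) = (√2*√(-15))*(-322) = (√2*(I*√15))*(-322) = (I*√30)*(-322) = -322*I*√30 ≈ -1763.7*I)
(4947 - 1*(-8761)) - K = (4947 - 1*(-8761)) - (-322)*I*√30 = (4947 + 8761) + 322*I*√30 = 13708 + 322*I*√30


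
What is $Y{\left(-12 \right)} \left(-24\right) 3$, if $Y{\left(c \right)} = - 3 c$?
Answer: $-2592$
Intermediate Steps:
$Y{\left(-12 \right)} \left(-24\right) 3 = \left(-3\right) \left(-12\right) \left(-24\right) 3 = 36 \left(-24\right) 3 = \left(-864\right) 3 = -2592$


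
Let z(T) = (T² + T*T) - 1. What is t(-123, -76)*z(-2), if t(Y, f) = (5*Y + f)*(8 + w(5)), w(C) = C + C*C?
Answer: -183806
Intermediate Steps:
w(C) = C + C²
t(Y, f) = 38*f + 190*Y (t(Y, f) = (5*Y + f)*(8 + 5*(1 + 5)) = (f + 5*Y)*(8 + 5*6) = (f + 5*Y)*(8 + 30) = (f + 5*Y)*38 = 38*f + 190*Y)
z(T) = -1 + 2*T² (z(T) = (T² + T²) - 1 = 2*T² - 1 = -1 + 2*T²)
t(-123, -76)*z(-2) = (38*(-76) + 190*(-123))*(-1 + 2*(-2)²) = (-2888 - 23370)*(-1 + 2*4) = -26258*(-1 + 8) = -26258*7 = -183806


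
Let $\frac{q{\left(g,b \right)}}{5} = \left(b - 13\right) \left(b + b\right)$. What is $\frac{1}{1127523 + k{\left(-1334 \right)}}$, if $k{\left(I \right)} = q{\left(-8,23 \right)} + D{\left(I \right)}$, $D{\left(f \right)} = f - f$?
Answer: $\frac{1}{1129823} \approx 8.8509 \cdot 10^{-7}$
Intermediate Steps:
$D{\left(f \right)} = 0$
$q{\left(g,b \right)} = 10 b \left(-13 + b\right)$ ($q{\left(g,b \right)} = 5 \left(b - 13\right) \left(b + b\right) = 5 \left(-13 + b\right) 2 b = 5 \cdot 2 b \left(-13 + b\right) = 10 b \left(-13 + b\right)$)
$k{\left(I \right)} = 2300$ ($k{\left(I \right)} = 10 \cdot 23 \left(-13 + 23\right) + 0 = 10 \cdot 23 \cdot 10 + 0 = 2300 + 0 = 2300$)
$\frac{1}{1127523 + k{\left(-1334 \right)}} = \frac{1}{1127523 + 2300} = \frac{1}{1129823}$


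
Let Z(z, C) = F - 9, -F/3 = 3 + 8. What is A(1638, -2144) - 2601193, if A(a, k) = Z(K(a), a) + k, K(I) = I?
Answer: -2603379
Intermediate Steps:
F = -33 (F = -3*(3 + 8) = -3*11 = -33)
Z(z, C) = -42 (Z(z, C) = -33 - 9 = -42)
A(a, k) = -42 + k
A(1638, -2144) - 2601193 = (-42 - 2144) - 2601193 = -2186 - 2601193 = -2603379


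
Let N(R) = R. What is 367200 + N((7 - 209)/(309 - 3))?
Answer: 56181499/153 ≈ 3.6720e+5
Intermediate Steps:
367200 + N((7 - 209)/(309 - 3)) = 367200 + (7 - 209)/(309 - 3) = 367200 - 202/306 = 367200 - 202*1/306 = 367200 - 101/153 = 56181499/153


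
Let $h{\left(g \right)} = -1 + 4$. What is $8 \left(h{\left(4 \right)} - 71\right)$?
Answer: $-544$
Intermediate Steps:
$h{\left(g \right)} = 3$
$8 \left(h{\left(4 \right)} - 71\right) = 8 \left(3 - 71\right) = 8 \left(-68\right) = -544$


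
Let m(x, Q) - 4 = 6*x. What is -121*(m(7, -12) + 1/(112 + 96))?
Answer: -1157849/208 ≈ -5566.6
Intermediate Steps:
m(x, Q) = 4 + 6*x
-121*(m(7, -12) + 1/(112 + 96)) = -121*((4 + 6*7) + 1/(112 + 96)) = -121*((4 + 42) + 1/208) = -121*(46 + 1/208) = -121*9569/208 = -1157849/208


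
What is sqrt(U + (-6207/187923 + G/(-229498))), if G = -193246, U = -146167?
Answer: I*sqrt(7552002289902984695780969)/7187992109 ≈ 382.32*I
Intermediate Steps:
sqrt(U + (-6207/187923 + G/(-229498))) = sqrt(-146167 + (-6207/187923 - 193246/(-229498))) = sqrt(-146167 + (-6207*1/187923 - 193246*(-1/229498))) = sqrt(-146167 + (-2069/62641 + 96623/114749)) = sqrt(-146167 + 5815145662/7187992109) = sqrt(-1050641427450541/7187992109) = I*sqrt(7552002289902984695780969)/7187992109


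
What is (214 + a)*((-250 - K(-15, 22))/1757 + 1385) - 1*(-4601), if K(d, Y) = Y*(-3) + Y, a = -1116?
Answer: -2186697621/1757 ≈ -1.2446e+6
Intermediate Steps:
K(d, Y) = -2*Y (K(d, Y) = -3*Y + Y = -2*Y)
(214 + a)*((-250 - K(-15, 22))/1757 + 1385) - 1*(-4601) = (214 - 1116)*((-250 - (-2)*22)/1757 + 1385) - 1*(-4601) = -902*((-250 - 1*(-44))*(1/1757) + 1385) + 4601 = -902*((-250 + 44)*(1/1757) + 1385) + 4601 = -902*(-206*1/1757 + 1385) + 4601 = -902*(-206/1757 + 1385) + 4601 = -902*2433239/1757 + 4601 = -2194781578/1757 + 4601 = -2186697621/1757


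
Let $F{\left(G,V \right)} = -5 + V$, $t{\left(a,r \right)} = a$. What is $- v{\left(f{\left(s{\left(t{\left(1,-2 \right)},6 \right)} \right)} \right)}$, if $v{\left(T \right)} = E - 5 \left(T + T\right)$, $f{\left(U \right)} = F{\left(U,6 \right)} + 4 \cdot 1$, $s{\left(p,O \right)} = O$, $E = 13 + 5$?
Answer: $32$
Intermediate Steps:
$E = 18$
$f{\left(U \right)} = 5$ ($f{\left(U \right)} = \left(-5 + 6\right) + 4 \cdot 1 = 1 + 4 = 5$)
$v{\left(T \right)} = 18 - 10 T$ ($v{\left(T \right)} = 18 - 5 \left(T + T\right) = 18 - 5 \cdot 2 T = 18 - 10 T$)
$- v{\left(f{\left(s{\left(t{\left(1,-2 \right)},6 \right)} \right)} \right)} = - (18 - 50) = \left(-1\right) \left(-32\right) = 32$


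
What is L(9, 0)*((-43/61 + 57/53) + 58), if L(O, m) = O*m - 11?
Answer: -2075832/3233 ≈ -642.08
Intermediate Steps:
L(O, m) = -11 + O*m
L(9, 0)*((-43/61 + 57/53) + 58) = (-11 + 9*0)*((-43/61 + 57/53) + 58) = (-11 + 0)*((-43*1/61 + 57*(1/53)) + 58) = -11*((-43/61 + 57/53) + 58) = -11*(1198/3233 + 58) = -11*188712/3233 = -2075832/3233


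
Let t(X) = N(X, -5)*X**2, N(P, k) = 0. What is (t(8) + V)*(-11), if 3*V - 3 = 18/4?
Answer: -55/2 ≈ -27.500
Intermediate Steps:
V = 5/2 (V = 1 + (18/4)/3 = 1 + (18*(1/4))/3 = 1 + (1/3)*(9/2) = 1 + 3/2 = 5/2 ≈ 2.5000)
t(X) = 0 (t(X) = 0*X**2 = 0)
(t(8) + V)*(-11) = (0 + 5/2)*(-11) = (5/2)*(-11) = -55/2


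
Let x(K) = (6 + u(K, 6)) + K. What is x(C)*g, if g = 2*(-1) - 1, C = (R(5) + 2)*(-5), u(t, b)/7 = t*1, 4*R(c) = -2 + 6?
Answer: 342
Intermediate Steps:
R(c) = 1 (R(c) = (-2 + 6)/4 = (1/4)*4 = 1)
u(t, b) = 7*t (u(t, b) = 7*(t*1) = 7*t)
C = -15 (C = (1 + 2)*(-5) = 3*(-5) = -15)
g = -3 (g = -2 - 1 = -3)
x(K) = 6 + 8*K (x(K) = (6 + 7*K) + K = 6 + 8*K)
x(C)*g = (6 + 8*(-15))*(-3) = (6 - 120)*(-3) = -114*(-3) = 342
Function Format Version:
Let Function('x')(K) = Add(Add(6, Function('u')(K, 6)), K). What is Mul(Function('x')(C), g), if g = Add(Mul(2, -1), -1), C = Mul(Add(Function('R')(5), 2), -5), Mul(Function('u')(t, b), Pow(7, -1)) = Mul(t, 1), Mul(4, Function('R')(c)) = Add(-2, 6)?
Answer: 342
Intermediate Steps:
Function('R')(c) = 1 (Function('R')(c) = Mul(Rational(1, 4), Add(-2, 6)) = Mul(Rational(1, 4), 4) = 1)
Function('u')(t, b) = Mul(7, t) (Function('u')(t, b) = Mul(7, Mul(t, 1)) = Mul(7, t))
C = -15 (C = Mul(Add(1, 2), -5) = Mul(3, -5) = -15)
g = -3 (g = Add(-2, -1) = -3)
Function('x')(K) = Add(6, Mul(8, K)) (Function('x')(K) = Add(Add(6, Mul(7, K)), K) = Add(6, Mul(8, K)))
Mul(Function('x')(C), g) = Mul(Add(6, Mul(8, -15)), -3) = Mul(Add(6, -120), -3) = Mul(-114, -3) = 342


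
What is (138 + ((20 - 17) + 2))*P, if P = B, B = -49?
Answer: -7007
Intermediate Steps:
P = -49
(138 + ((20 - 17) + 2))*P = (138 + ((20 - 17) + 2))*(-49) = (138 + (3 + 2))*(-49) = (138 + 5)*(-49) = 143*(-49) = -7007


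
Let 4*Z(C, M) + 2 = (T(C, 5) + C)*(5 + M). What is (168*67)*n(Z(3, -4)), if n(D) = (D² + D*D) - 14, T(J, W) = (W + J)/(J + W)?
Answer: -151956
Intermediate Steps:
T(J, W) = 1 (T(J, W) = (J + W)/(J + W) = 1)
Z(C, M) = -½ + (1 + C)*(5 + M)/4 (Z(C, M) = -½ + ((1 + C)*(5 + M))/4 = -½ + (1 + C)*(5 + M)/4)
n(D) = -14 + 2*D² (n(D) = (D² + D²) - 14 = 2*D² - 14 = -14 + 2*D²)
(168*67)*n(Z(3, -4)) = (168*67)*(-14 + 2*(¾ + (¼)*(-4) + (5/4)*3 + (¼)*3*(-4))²) = 11256*(-14 + 2*(¾ - 1 + 15/4 - 3)²) = 11256*(-14 + 2*(½)²) = 11256*(-14 + 2*(¼)) = 11256*(-14 + ½) = 11256*(-27/2) = -151956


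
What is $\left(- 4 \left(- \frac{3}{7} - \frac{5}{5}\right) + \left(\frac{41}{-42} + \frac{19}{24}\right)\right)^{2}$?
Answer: $\frac{863041}{28224} \approx 30.578$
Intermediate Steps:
$\left(- 4 \left(- \frac{3}{7} - \frac{5}{5}\right) + \left(\frac{41}{-42} + \frac{19}{24}\right)\right)^{2} = \left(- 4 \left(\left(-3\right) \frac{1}{7} - 1\right) + \left(41 \left(- \frac{1}{42}\right) + 19 \cdot \frac{1}{24}\right)\right)^{2} = \left(- 4 \left(- \frac{3}{7} - 1\right) + \left(- \frac{41}{42} + \frac{19}{24}\right)\right)^{2} = \left(\left(-4\right) \left(- \frac{10}{7}\right) - \frac{31}{168}\right)^{2} = \left(\frac{40}{7} - \frac{31}{168}\right)^{2} = \left(\frac{929}{168}\right)^{2} = \frac{863041}{28224}$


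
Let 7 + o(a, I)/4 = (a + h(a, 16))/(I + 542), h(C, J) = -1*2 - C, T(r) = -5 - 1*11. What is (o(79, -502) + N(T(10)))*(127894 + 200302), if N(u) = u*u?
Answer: 373815244/5 ≈ 7.4763e+7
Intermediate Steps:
T(r) = -16 (T(r) = -5 - 11 = -16)
h(C, J) = -2 - C
o(a, I) = -28 - 8/(542 + I) (o(a, I) = -28 + 4*((a + (-2 - a))/(I + 542)) = -28 + 4*(-2/(542 + I)) = -28 - 8/(542 + I))
N(u) = u**2
(o(79, -502) + N(T(10)))*(127894 + 200302) = (4*(-3796 - 7*(-502))/(542 - 502) + (-16)**2)*(127894 + 200302) = (4*(-3796 + 3514)/40 + 256)*328196 = (4*(1/40)*(-282) + 256)*328196 = (-141/5 + 256)*328196 = (1139/5)*328196 = 373815244/5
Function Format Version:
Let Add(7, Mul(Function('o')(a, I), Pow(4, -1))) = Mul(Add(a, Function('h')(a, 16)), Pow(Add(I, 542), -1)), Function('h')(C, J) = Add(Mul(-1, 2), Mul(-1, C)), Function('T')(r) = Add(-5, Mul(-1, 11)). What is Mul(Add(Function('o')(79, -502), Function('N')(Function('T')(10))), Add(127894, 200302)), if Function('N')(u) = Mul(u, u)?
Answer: Rational(373815244, 5) ≈ 7.4763e+7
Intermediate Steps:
Function('T')(r) = -16 (Function('T')(r) = Add(-5, -11) = -16)
Function('h')(C, J) = Add(-2, Mul(-1, C))
Function('o')(a, I) = Add(-28, Mul(-8, Pow(Add(542, I), -1))) (Function('o')(a, I) = Add(-28, Mul(4, Mul(Add(a, Add(-2, Mul(-1, a))), Pow(Add(I, 542), -1)))) = Add(-28, Mul(4, Mul(-2, Pow(Add(542, I), -1)))) = Add(-28, Mul(-8, Pow(Add(542, I), -1))))
Function('N')(u) = Pow(u, 2)
Mul(Add(Function('o')(79, -502), Function('N')(Function('T')(10))), Add(127894, 200302)) = Mul(Add(Mul(4, Pow(Add(542, -502), -1), Add(-3796, Mul(-7, -502))), Pow(-16, 2)), Add(127894, 200302)) = Mul(Add(Mul(4, Pow(40, -1), Add(-3796, 3514)), 256), 328196) = Mul(Add(Mul(4, Rational(1, 40), -282), 256), 328196) = Mul(Add(Rational(-141, 5), 256), 328196) = Mul(Rational(1139, 5), 328196) = Rational(373815244, 5)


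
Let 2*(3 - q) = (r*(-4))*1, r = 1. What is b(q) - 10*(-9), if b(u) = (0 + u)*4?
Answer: 110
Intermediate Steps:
q = 5 (q = 3 - 1*(-4)/2 = 3 - (-2) = 3 - ½*(-4) = 3 + 2 = 5)
b(u) = 4*u (b(u) = u*4 = 4*u)
b(q) - 10*(-9) = 4*5 - 10*(-9) = 20 + 90 = 110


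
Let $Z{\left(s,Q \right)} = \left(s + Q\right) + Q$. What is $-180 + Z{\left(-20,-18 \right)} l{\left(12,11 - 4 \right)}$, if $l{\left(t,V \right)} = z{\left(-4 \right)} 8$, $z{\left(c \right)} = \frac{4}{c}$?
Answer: $268$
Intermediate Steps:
$Z{\left(s,Q \right)} = s + 2 Q$ ($Z{\left(s,Q \right)} = \left(Q + s\right) + Q = s + 2 Q$)
$l{\left(t,V \right)} = -8$ ($l{\left(t,V \right)} = \frac{4}{-4} \cdot 8 = 4 \left(- \frac{1}{4}\right) 8 = \left(-1\right) 8 = -8$)
$-180 + Z{\left(-20,-18 \right)} l{\left(12,11 - 4 \right)} = -180 + \left(-20 + 2 \left(-18\right)\right) \left(-8\right) = -180 + \left(-20 - 36\right) \left(-8\right) = -180 - -448 = -180 + 448 = 268$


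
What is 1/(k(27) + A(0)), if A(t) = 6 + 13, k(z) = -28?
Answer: -1/9 ≈ -0.11111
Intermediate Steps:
A(t) = 19
1/(k(27) + A(0)) = 1/(-28 + 19) = 1/(-9) = -1/9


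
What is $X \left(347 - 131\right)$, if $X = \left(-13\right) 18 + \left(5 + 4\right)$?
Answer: $-48600$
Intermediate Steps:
$X = -225$ ($X = -234 + 9 = -225$)
$X \left(347 - 131\right) = - 225 \left(347 - 131\right) = \left(-225\right) 216 = -48600$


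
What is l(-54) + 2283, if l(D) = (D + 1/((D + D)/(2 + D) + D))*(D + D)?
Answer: 202927/25 ≈ 8117.1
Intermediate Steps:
l(D) = 2*D*(D + 1/(D + 2*D/(2 + D))) (l(D) = (D + 1/((2*D)/(2 + D) + D))*(2*D) = (D + 1/(2*D/(2 + D) + D))*(2*D) = (D + 1/(D + 2*D/(2 + D)))*(2*D) = 2*D*(D + 1/(D + 2*D/(2 + D))))
l(-54) + 2283 = 2*(2 - 54 + (-54)³ + 4*(-54)²)/(4 - 54) + 2283 = 2*(2 - 54 - 157464 + 4*2916)/(-50) + 2283 = 2*(-1/50)*(2 - 54 - 157464 + 11664) + 2283 = 2*(-1/50)*(-145852) + 2283 = 145852/25 + 2283 = 202927/25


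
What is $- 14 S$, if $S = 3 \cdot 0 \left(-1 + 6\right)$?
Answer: $0$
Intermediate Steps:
$S = 0$ ($S = 0 \cdot 5 = 0$)
$- 14 S = \left(-14\right) 0 = 0$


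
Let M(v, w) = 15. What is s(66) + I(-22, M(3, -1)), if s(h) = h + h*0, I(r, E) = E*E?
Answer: 291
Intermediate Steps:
I(r, E) = E²
s(h) = h (s(h) = h + 0 = h)
s(66) + I(-22, M(3, -1)) = 66 + 15² = 66 + 225 = 291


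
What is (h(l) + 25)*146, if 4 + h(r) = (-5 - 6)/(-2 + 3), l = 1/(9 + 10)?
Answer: 1460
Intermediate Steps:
l = 1/19 ≈ 0.052632
h(r) = -15 (h(r) = -4 + (-5 - 6)/(-2 + 3) = -4 - 11/1 = -4 - 11*1 = -4 - 11 = -15)
(h(l) + 25)*146 = (-15 + 25)*146 = 10*146 = 1460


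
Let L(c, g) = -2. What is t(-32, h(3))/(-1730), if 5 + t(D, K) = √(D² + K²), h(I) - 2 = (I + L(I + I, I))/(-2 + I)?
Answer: 1/346 - √1033/1730 ≈ -0.015688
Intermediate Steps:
h(I) = 3 (h(I) = 2 + (I - 2)/(-2 + I) = 2 + (-2 + I)/(-2 + I) = 2 + 1 = 3)
t(D, K) = -5 + √(D² + K²)
t(-32, h(3))/(-1730) = (-5 + √((-32)² + 3²))/(-1730) = (-5 + √(1024 + 9))*(-1/1730) = (-5 + √1033)*(-1/1730) = 1/346 - √1033/1730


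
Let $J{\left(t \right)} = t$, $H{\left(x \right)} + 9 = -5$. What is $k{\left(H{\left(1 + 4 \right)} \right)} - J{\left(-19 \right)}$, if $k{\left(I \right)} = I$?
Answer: $5$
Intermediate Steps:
$H{\left(x \right)} = -14$ ($H{\left(x \right)} = -9 - 5 = -14$)
$k{\left(H{\left(1 + 4 \right)} \right)} - J{\left(-19 \right)} = -14 - -19 = -14 + 19 = 5$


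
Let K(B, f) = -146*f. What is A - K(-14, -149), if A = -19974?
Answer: -41728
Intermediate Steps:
A - K(-14, -149) = -19974 - (-146)*(-149) = -19974 - 1*21754 = -19974 - 21754 = -41728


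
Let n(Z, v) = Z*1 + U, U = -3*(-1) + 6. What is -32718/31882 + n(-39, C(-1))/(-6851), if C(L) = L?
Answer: -5873541/5747989 ≈ -1.0218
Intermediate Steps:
U = 9 (U = 3 + 6 = 9)
n(Z, v) = 9 + Z (n(Z, v) = Z*1 + 9 = Z + 9 = 9 + Z)
-32718/31882 + n(-39, C(-1))/(-6851) = -32718/31882 + (9 - 39)/(-6851) = -32718*1/31882 - 30*(-1/6851) = -861/839 + 30/6851 = -5873541/5747989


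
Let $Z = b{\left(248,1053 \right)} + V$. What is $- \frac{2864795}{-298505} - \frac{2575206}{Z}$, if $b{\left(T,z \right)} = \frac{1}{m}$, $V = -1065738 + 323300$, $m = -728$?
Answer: $\frac{46845093910567}{3585342659485} \approx 13.066$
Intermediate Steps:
$V = -742438$
$b{\left(T,z \right)} = - \frac{1}{728}$ ($b{\left(T,z \right)} = \frac{1}{-728} = - \frac{1}{728}$)
$Z = - \frac{540494865}{728}$ ($Z = - \frac{1}{728} - 742438 = - \frac{540494865}{728} \approx -7.4244 \cdot 10^{5}$)
$- \frac{2864795}{-298505} - \frac{2575206}{Z} = - \frac{2864795}{-298505} - \frac{2575206}{- \frac{540494865}{728}} = \left(-2864795\right) \left(- \frac{1}{298505}\right) - - \frac{208305552}{60054985} = \frac{572959}{59701} + \frac{208305552}{60054985} = \frac{46845093910567}{3585342659485}$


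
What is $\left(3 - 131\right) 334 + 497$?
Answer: $-42255$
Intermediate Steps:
$\left(3 - 131\right) 334 + 497 = \left(-128\right) 334 + 497 = -42752 + 497 = -42255$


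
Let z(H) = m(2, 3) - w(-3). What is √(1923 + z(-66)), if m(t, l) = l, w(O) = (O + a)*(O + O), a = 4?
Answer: 2*√483 ≈ 43.955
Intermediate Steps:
w(O) = 2*O*(4 + O) (w(O) = (O + 4)*(O + O) = (4 + O)*(2*O) = 2*O*(4 + O))
z(H) = 9 (z(H) = 3 - 2*(-3)*(4 - 3) = 3 - 2*(-3) = 3 - 1*(-6) = 3 + 6 = 9)
√(1923 + z(-66)) = √(1923 + 9) = √1932 = 2*√483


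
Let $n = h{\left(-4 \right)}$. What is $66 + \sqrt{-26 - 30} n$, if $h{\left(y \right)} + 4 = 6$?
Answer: $66 + 4 i \sqrt{14} \approx 66.0 + 14.967 i$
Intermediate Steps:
$h{\left(y \right)} = 2$ ($h{\left(y \right)} = -4 + 6 = 2$)
$n = 2$
$66 + \sqrt{-26 - 30} n = 66 + \sqrt{-26 - 30} \cdot 2 = 66 + \sqrt{-56} \cdot 2 = 66 + 2 i \sqrt{14} \cdot 2 = 66 + 4 i \sqrt{14}$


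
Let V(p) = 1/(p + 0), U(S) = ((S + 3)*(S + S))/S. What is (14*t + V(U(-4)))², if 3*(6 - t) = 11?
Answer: 37249/36 ≈ 1034.7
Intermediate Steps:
t = 7/3 (t = 6 - ⅓*11 = 6 - 11/3 = 7/3 ≈ 2.3333)
U(S) = 6 + 2*S (U(S) = ((3 + S)*(2*S))/S = (2*S*(3 + S))/S = 6 + 2*S)
V(p) = 1/p
(14*t + V(U(-4)))² = (14*(7/3) + 1/(6 + 2*(-4)))² = (98/3 + 1/(6 - 8))² = (98/3 + 1/(-2))² = (98/3 - ½)² = (193/6)² = 37249/36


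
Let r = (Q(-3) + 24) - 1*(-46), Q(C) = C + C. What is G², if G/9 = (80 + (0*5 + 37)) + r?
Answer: 2653641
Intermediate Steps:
Q(C) = 2*C
r = 64 (r = (2*(-3) + 24) - 1*(-46) = (-6 + 24) + 46 = 18 + 46 = 64)
G = 1629 (G = 9*((80 + (0*5 + 37)) + 64) = 9*((80 + (0 + 37)) + 64) = 9*((80 + 37) + 64) = 9*(117 + 64) = 9*181 = 1629)
G² = 1629² = 2653641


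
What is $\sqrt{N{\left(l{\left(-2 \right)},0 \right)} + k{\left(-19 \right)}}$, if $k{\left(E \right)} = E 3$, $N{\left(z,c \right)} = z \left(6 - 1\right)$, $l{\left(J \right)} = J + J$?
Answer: $i \sqrt{77} \approx 8.775 i$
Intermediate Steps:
$l{\left(J \right)} = 2 J$
$N{\left(z,c \right)} = 5 z$ ($N{\left(z,c \right)} = z 5 = 5 z$)
$k{\left(E \right)} = 3 E$
$\sqrt{N{\left(l{\left(-2 \right)},0 \right)} + k{\left(-19 \right)}} = \sqrt{5 \cdot 2 \left(-2\right) + 3 \left(-19\right)} = \sqrt{5 \left(-4\right) - 57} = \sqrt{-20 - 57} = \sqrt{-77} = i \sqrt{77}$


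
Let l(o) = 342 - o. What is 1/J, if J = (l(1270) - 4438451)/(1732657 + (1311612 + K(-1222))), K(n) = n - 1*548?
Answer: -3042499/4439379 ≈ -0.68534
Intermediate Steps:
K(n) = -548 + n (K(n) = n - 548 = -548 + n)
J = -4439379/3042499 (J = ((342 - 1*1270) - 4438451)/(1732657 + (1311612 + (-548 - 1222))) = ((342 - 1270) - 4438451)/(1732657 + (1311612 - 1770)) = (-928 - 4438451)/(1732657 + 1309842) = -4439379/3042499 ≈ -1.4591)
1/J = 1/(-4439379/3042499) = -3042499/4439379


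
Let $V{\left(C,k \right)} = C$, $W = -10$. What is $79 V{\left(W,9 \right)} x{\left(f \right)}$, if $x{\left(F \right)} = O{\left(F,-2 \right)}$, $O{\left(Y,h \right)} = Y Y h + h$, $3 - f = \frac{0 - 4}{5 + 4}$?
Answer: $\frac{1646360}{81} \approx 20325.0$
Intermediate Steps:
$f = \frac{31}{9}$ ($f = 3 - \frac{0 - 4}{5 + 4} = 3 - - \frac{4}{9} = 3 + \frac{4}{9} = \frac{31}{9} \approx 3.4444$)
$O{\left(Y,h \right)} = h + h Y^{2}$ ($O{\left(Y,h \right)} = Y^{2} h + h = h Y^{2} + h = h + h Y^{2}$)
$x{\left(F \right)} = -2 - 2 F^{2}$ ($x{\left(F \right)} = - 2 \left(1 + F^{2}\right) = -2 - 2 F^{2}$)
$79 V{\left(W,9 \right)} x{\left(f \right)} = 79 \left(-10\right) \left(-2 - 2 \left(\frac{31}{9}\right)^{2}\right) = - 790 \left(-2 - \frac{1922}{81}\right) = \left(-790\right) \left(- \frac{2084}{81}\right) = \frac{1646360}{81}$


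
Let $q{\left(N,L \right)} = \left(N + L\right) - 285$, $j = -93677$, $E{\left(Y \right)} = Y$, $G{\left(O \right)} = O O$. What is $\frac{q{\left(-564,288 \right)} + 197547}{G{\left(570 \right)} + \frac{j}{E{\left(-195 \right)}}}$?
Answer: $\frac{38412270}{63449177} \approx 0.6054$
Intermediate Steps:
$G{\left(O \right)} = O^{2}$
$q{\left(N,L \right)} = -285 + L + N$ ($q{\left(N,L \right)} = \left(L + N\right) - 285 = -285 + L + N$)
$\frac{q{\left(-564,288 \right)} + 197547}{G{\left(570 \right)} + \frac{j}{E{\left(-195 \right)}}} = \frac{\left(-285 + 288 - 564\right) + 197547}{570^{2} - \frac{93677}{-195}} = \frac{-561 + 197547}{324900 - - \frac{93677}{195}} = \frac{196986}{324900 + \frac{93677}{195}} = \frac{196986}{\frac{63449177}{195}} = 196986 \cdot \frac{195}{63449177} = \frac{38412270}{63449177}$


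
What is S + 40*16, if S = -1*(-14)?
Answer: 654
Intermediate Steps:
S = 14
S + 40*16 = 14 + 40*16 = 14 + 640 = 654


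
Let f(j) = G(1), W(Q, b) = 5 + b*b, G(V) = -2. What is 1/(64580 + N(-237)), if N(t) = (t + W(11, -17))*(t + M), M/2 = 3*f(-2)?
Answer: 1/50387 ≈ 1.9846e-5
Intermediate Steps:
W(Q, b) = 5 + b²
f(j) = -2
M = -12 (M = 2*(3*(-2)) = 2*(-6) = -12)
N(t) = (-12 + t)*(294 + t) (N(t) = (t + (5 + (-17)²))*(t - 12) = (t + (5 + 289))*(-12 + t) = (t + 294)*(-12 + t) = (294 + t)*(-12 + t) = (-12 + t)*(294 + t))
1/(64580 + N(-237)) = 1/(64580 + (-3528 + (-237)² + 282*(-237))) = 1/(64580 + (-3528 + 56169 - 66834)) = 1/(64580 - 14193) = 1/50387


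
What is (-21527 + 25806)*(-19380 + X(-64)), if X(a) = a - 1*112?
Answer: -83680124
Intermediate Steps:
X(a) = -112 + a (X(a) = a - 112 = -112 + a)
(-21527 + 25806)*(-19380 + X(-64)) = (-21527 + 25806)*(-19380 + (-112 - 64)) = 4279*(-19380 - 176) = 4279*(-19556) = -83680124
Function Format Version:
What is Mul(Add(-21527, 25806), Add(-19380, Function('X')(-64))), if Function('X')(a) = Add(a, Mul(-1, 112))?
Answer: -83680124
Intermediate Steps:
Function('X')(a) = Add(-112, a) (Function('X')(a) = Add(a, -112) = Add(-112, a))
Mul(Add(-21527, 25806), Add(-19380, Function('X')(-64))) = Mul(Add(-21527, 25806), Add(-19380, Add(-112, -64))) = Mul(4279, Add(-19380, -176)) = Mul(4279, -19556) = -83680124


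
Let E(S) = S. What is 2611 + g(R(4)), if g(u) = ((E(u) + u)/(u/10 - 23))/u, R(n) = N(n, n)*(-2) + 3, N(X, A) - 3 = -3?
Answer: 592677/227 ≈ 2610.9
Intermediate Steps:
N(X, A) = 0 (N(X, A) = 3 - 3 = 0)
R(n) = 3 (R(n) = 0*(-2) + 3 = 0 + 3 = 3)
g(u) = 2/(-23 + u/10) (g(u) = ((u + u)/(u/10 - 23))/u = ((2*u)/(u*(1/10) - 23))/u = ((2*u)/(u/10 - 23))/u = ((2*u)/(-23 + u/10))/u = (2*u/(-23 + u/10))/u = 2/(-23 + u/10))
2611 + g(R(4)) = 2611 + 20/(-230 + 3) = 2611 + 20/(-227) = 2611 + 20*(-1/227) = 2611 - 20/227 = 592677/227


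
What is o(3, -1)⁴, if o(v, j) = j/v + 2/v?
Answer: 1/81 ≈ 0.012346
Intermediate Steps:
o(v, j) = 2/v + j/v
o(3, -1)⁴ = ((2 - 1)/3)⁴ = ((⅓)*1)⁴ = (⅓)⁴ = 1/81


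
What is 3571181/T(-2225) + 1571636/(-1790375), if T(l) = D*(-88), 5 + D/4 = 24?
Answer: -6404264284443/11974028000 ≈ -534.85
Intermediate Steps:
D = 76 (D = -20 + 4*24 = -20 + 96 = 76)
T(l) = -6688 (T(l) = 76*(-88) = -6688)
3571181/T(-2225) + 1571636/(-1790375) = 3571181/(-6688) + 1571636/(-1790375) = 3571181*(-1/6688) + 1571636*(-1/1790375) = -3571181/6688 - 1571636/1790375 = -6404264284443/11974028000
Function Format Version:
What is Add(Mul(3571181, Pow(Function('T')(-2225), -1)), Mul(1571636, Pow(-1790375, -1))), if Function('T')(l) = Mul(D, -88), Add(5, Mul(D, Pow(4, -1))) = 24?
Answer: Rational(-6404264284443, 11974028000) ≈ -534.85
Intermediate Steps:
D = 76 (D = Add(-20, Mul(4, 24)) = Add(-20, 96) = 76)
Function('T')(l) = -6688 (Function('T')(l) = Mul(76, -88) = -6688)
Add(Mul(3571181, Pow(Function('T')(-2225), -1)), Mul(1571636, Pow(-1790375, -1))) = Add(Mul(3571181, Pow(-6688, -1)), Mul(1571636, Pow(-1790375, -1))) = Add(Mul(3571181, Rational(-1, 6688)), Mul(1571636, Rational(-1, 1790375))) = Add(Rational(-3571181, 6688), Rational(-1571636, 1790375)) = Rational(-6404264284443, 11974028000)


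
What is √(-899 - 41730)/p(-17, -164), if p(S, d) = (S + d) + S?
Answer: -I*√42629/198 ≈ -1.0428*I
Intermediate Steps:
p(S, d) = d + 2*S
√(-899 - 41730)/p(-17, -164) = √(-899 - 41730)/(-164 + 2*(-17)) = √(-42629)/(-164 - 34) = (I*√42629)/(-198) = (I*√42629)*(-1/198) = -I*√42629/198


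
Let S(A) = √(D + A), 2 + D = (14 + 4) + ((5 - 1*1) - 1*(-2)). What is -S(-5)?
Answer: -√17 ≈ -4.1231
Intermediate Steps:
D = 22 (D = -2 + ((14 + 4) + ((5 - 1*1) - 1*(-2))) = -2 + (18 + ((5 - 1) + 2)) = -2 + (18 + (4 + 2)) = -2 + (18 + 6) = -2 + 24 = 22)
S(A) = √(22 + A)
-S(-5) = -√(22 - 5) = -√17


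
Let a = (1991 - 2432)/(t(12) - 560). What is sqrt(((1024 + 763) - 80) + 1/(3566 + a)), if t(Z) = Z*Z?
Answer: sqrt(3758729790682715)/1483897 ≈ 41.316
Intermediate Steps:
t(Z) = Z**2
a = 441/416 (a = (1991 - 2432)/(12**2 - 560) = -441/(144 - 560) = -441/(-416) = -441*(-1/416) = 441/416 ≈ 1.0601)
sqrt(((1024 + 763) - 80) + 1/(3566 + a)) = sqrt(((1024 + 763) - 80) + 1/(3566 + 441/416)) = sqrt((1787 - 80) + 1/(1483897/416)) = sqrt(1707 + 416/1483897) = sqrt(2533012595/1483897) = sqrt(3758729790682715)/1483897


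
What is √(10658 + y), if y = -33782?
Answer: 2*I*√5781 ≈ 152.07*I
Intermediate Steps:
√(10658 + y) = √(10658 - 33782) = √(-23124) = 2*I*√5781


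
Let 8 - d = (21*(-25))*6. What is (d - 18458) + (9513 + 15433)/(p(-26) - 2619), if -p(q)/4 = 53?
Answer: -43339246/2831 ≈ -15309.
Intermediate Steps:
d = 3158 (d = 8 - 21*(-25)*6 = 8 - (-525)*6 = 8 - 1*(-3150) = 8 + 3150 = 3158)
p(q) = -212 (p(q) = -4*53 = -212)
(d - 18458) + (9513 + 15433)/(p(-26) - 2619) = (3158 - 18458) + (9513 + 15433)/(-212 - 2619) = -15300 + 24946/(-2831) = -15300 + 24946*(-1/2831) = -15300 - 24946/2831 = -43339246/2831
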